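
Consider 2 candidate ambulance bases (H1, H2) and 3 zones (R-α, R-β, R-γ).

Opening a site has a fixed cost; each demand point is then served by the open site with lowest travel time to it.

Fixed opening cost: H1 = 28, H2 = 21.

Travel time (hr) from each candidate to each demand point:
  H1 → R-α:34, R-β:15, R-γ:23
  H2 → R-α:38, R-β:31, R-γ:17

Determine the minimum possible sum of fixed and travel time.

100

Open {H1}: assign each demand point to its cheapest open site.
  R-α→H1 34, R-β→H1 15, R-γ→H1 23
  travel time 72, fixed 28 → total 100.
Compare {H2}: travel time 86 + fixed 21 = 107.
Compare {H1, H2}: travel time 66 + fixed 49 = 115.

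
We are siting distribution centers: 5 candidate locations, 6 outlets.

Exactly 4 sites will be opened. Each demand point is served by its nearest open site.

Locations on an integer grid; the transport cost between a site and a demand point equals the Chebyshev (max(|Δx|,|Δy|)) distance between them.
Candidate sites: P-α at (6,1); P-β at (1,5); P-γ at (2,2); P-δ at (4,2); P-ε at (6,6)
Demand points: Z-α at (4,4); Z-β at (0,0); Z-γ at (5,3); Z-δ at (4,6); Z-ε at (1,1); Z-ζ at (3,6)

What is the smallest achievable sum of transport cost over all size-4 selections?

Open {P-β, P-γ, P-δ, P-ε}.
  Z-α→P-γ 2, Z-β→P-γ 2, Z-γ→P-δ 1, Z-δ→P-ε 2, Z-ε→P-γ 1, Z-ζ→P-β 2  ⇒ total 10.
Compare {P-α, P-β, P-γ, P-δ}: total 11.
Compare {P-α, P-β, P-γ, P-ε}: total 11.
No size-4 selection does better; minimum is 10.

10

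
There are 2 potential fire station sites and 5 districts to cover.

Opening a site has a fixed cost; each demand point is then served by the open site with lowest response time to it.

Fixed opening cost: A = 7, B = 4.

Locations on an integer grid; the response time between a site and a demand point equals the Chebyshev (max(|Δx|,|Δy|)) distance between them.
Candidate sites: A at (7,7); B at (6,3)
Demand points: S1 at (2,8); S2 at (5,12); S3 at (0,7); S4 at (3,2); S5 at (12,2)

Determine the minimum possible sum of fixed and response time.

33

Open {B}: assign each demand point to its cheapest open site.
  S1→B 5, S2→B 9, S3→B 6, S4→B 3, S5→B 6
  response time 29, fixed 4 → total 33.
Compare {A}: response time 27 + fixed 7 = 34.
Compare {A, B}: response time 24 + fixed 11 = 35.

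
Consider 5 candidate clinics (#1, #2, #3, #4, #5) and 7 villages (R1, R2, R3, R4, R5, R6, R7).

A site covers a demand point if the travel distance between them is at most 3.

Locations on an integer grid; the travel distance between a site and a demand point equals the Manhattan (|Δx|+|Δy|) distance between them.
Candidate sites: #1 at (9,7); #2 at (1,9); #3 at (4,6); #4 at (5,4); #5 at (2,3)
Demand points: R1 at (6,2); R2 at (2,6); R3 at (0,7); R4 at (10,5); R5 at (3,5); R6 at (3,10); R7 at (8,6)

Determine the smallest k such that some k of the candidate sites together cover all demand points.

Coverage sets (demand points within 3 of each site):
  #1: {R4, R7}
  #2: {R3, R6}
  #3: {R2, R5}
  #4: {R1, R5}
  #5: {R2, R5}
No 3 sites suffice: every size-3 union leaves at least one demand point uncovered.
But {#1, #2, #3, #4} covers everything, so the minimum is 4.

4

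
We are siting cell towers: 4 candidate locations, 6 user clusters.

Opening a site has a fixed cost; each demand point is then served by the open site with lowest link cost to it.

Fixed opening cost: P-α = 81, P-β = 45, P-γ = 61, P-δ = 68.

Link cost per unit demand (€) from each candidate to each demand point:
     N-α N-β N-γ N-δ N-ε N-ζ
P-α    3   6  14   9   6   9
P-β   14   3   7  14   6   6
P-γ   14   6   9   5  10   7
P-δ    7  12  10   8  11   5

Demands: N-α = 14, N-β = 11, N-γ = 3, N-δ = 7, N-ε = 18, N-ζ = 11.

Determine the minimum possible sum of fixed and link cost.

459

Open {P-α, P-β}: assign each demand point to its cheapest open site.
  N-α→P-α 14×3=42, N-β→P-β 11×3=33, N-γ→P-β 3×7=21, N-δ→P-α 7×9=63, N-ε→P-α 18×6=108, N-ζ→P-β 11×6=66
  link cost 333, fixed 126 → total 459.
Compare {P-β, P-δ}: link cost 371 + fixed 113 = 484.
Compare {P-α, P-β, P-γ}: link cost 305 + fixed 187 = 492.
Compare {P-α, P-γ}: link cost 355 + fixed 142 = 497.
All other subsets cost ≥ 484. Minimum total cost: 459.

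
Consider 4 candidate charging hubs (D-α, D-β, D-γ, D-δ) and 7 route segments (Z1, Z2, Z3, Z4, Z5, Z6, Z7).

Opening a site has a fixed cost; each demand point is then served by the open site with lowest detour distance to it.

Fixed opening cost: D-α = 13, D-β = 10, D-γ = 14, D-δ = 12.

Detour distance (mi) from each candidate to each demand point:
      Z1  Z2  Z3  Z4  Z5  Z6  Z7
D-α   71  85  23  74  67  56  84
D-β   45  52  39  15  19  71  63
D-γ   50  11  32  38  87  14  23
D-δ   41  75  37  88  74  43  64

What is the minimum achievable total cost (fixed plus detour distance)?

183

Open {D-β, D-γ}: assign each demand point to its cheapest open site.
  Z1→D-β 45, Z2→D-γ 11, Z3→D-γ 32, Z4→D-β 15, Z5→D-β 19, Z6→D-γ 14, Z7→D-γ 23
  detour distance 159, fixed 24 → total 183.
Compare {D-α, D-β, D-γ}: detour distance 150 + fixed 37 = 187.
Compare {D-β, D-γ, D-δ}: detour distance 155 + fixed 36 = 191.
Compare {D-α, D-β, D-γ, D-δ}: detour distance 146 + fixed 49 = 195.
All other subsets cost ≥ 187. Minimum total cost: 183.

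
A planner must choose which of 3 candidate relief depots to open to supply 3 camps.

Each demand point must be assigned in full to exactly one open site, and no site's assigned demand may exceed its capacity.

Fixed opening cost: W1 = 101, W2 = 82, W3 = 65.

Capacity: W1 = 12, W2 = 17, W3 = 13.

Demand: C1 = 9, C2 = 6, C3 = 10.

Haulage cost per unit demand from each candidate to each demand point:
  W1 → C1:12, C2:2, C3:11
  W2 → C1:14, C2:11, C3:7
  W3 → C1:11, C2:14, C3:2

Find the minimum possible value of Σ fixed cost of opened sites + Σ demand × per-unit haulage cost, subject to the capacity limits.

359

Open {W2, W3}; cheapest assignment that respects the capacities:
  W2 (cap 17, load 15): C1, C2 — cost 9×14 + 6×11 = 192
  W3 (cap 13, load 10): C3 — cost 10×2 = 20
  Shipping 212, fixed 147 → total 359.
  Any other capacity-feasible assignment to {W2, W3} ships for at least 212.
Compare {W1, W2, W3}: its best feasible assignment gives total 406.
Compare {W1, W2}: its best feasible assignment gives total 427.
Every other set of open sites that can feasibly serve all demand totals ≥ 406 even under its best assignment. Minimum: 359.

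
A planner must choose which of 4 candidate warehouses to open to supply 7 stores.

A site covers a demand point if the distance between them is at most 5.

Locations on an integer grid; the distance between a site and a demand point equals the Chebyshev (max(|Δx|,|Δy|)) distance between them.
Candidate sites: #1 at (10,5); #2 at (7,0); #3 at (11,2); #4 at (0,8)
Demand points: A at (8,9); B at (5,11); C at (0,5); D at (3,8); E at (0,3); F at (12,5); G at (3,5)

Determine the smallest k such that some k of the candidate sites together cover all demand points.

2

Coverage sets (demand points within 5 of each site):
  #1: {A, F}
  #2: {F, G}
  #3: {F}
  #4: {B, C, D, E, G}
No single site covers all 7 demand points.
But {#1, #4} covers everything, so the minimum is 2.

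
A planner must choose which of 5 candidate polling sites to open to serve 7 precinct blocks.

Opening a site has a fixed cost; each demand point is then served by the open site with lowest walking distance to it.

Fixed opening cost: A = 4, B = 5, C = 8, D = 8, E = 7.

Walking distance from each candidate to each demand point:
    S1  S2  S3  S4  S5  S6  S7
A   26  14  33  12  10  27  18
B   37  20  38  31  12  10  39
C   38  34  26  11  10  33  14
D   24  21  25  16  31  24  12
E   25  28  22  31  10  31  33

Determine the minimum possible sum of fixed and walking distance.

124

Open {A, B, D}: assign each demand point to its cheapest open site.
  S1→D 24, S2→A 14, S3→D 25, S4→A 12, S5→A 10, S6→B 10, S7→D 12
  walking distance 107, fixed 17 → total 124.
Compare {A, B, E}: walking distance 111 + fixed 16 = 127.
Compare {A, B, C}: walking distance 111 + fixed 17 = 128.
Compare {A, B, D, E}: walking distance 104 + fixed 24 = 128.
All other subsets cost ≥ 127. Minimum total cost: 124.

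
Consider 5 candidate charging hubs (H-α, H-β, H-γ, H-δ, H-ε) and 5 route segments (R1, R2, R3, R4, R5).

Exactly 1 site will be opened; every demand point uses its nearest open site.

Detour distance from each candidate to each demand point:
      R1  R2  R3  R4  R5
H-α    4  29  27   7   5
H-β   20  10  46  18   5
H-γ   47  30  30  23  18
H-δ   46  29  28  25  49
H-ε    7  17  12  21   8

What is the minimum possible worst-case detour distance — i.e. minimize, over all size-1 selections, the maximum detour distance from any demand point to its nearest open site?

Open {H-ε}.
  Farthest demand point is R4 at detour distance 21 (to H-ε); all others are ≤ 21.
With {H-α} the worst case is 29.
With {H-β} the worst case is 46.
No size-1 selection achieves below 21.

21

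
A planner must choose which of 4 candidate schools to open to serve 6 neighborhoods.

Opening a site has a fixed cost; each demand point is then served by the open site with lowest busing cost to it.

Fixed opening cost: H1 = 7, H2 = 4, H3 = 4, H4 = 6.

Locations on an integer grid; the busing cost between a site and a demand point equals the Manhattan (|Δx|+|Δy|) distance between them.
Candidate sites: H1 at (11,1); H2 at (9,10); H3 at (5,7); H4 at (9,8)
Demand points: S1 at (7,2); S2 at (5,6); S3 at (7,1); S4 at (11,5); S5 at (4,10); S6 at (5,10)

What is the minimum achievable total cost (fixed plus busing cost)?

Open {H1, H3}: assign each demand point to its cheapest open site.
  S1→H1 5, S2→H3 1, S3→H1 4, S4→H1 4, S5→H3 4, S6→H3 3
  busing cost 21, fixed 11 → total 32.
Compare {H3}: busing cost 31 + fixed 4 = 35.
Compare {H1, H2, H3}: busing cost 21 + fixed 15 = 36.
Compare {H2, H3}: busing cost 30 + fixed 8 = 38.
All other subsets cost ≥ 35. Minimum total cost: 32.

32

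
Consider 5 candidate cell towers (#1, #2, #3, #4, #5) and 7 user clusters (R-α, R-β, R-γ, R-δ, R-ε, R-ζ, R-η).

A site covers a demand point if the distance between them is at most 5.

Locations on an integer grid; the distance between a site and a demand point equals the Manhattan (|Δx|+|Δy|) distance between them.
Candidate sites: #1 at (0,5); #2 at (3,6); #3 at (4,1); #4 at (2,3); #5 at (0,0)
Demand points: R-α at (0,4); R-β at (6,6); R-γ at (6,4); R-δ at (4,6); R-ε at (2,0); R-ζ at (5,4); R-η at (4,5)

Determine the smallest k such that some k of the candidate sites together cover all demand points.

Coverage sets (demand points within 5 of each site):
  #1: {R-α, R-δ, R-η}
  #2: {R-α, R-β, R-γ, R-δ, R-ζ, R-η}
  #3: {R-γ, R-δ, R-ε, R-ζ, R-η}
  #4: {R-α, R-γ, R-δ, R-ε, R-ζ, R-η}
  #5: {R-α, R-ε}
No single site covers all 7 demand points.
But {#2, #3} covers everything, so the minimum is 2.

2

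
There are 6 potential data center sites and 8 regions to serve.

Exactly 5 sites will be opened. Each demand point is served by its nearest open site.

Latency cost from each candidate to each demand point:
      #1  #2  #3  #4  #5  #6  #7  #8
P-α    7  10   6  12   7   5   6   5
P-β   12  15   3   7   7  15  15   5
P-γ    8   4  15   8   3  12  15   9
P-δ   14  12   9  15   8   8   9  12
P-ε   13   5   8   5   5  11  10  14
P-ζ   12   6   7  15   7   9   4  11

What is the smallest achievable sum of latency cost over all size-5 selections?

36

Open {P-α, P-β, P-γ, P-ε, P-ζ}.
  #1→P-α 7, #2→P-γ 4, #3→P-β 3, #4→P-ε 5, #5→P-γ 3, #6→P-α 5, #7→P-ζ 4, #8→P-α 5  ⇒ total 36.
Compare {P-α, P-β, P-γ, P-δ, P-ε}: total 38.
Compare {P-α, P-β, P-γ, P-δ, P-ζ}: total 38.
No size-5 selection does better; minimum is 36.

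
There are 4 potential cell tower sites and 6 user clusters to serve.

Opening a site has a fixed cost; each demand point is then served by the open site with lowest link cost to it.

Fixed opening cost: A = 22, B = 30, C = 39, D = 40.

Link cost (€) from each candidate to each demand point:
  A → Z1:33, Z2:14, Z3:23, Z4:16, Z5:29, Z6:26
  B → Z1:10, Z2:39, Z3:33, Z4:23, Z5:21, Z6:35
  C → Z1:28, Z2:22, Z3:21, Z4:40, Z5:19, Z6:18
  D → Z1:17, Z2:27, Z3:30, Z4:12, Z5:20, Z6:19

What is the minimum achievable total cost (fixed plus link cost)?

162

Open {A, B}: assign each demand point to its cheapest open site.
  Z1→B 10, Z2→A 14, Z3→A 23, Z4→A 16, Z5→B 21, Z6→A 26
  link cost 110, fixed 52 → total 162.
Compare {A}: link cost 141 + fixed 22 = 163.
Compare {D}: link cost 125 + fixed 40 = 165.
Compare {A, D}: link cost 105 + fixed 62 = 167.
All other subsets cost ≥ 163. Minimum total cost: 162.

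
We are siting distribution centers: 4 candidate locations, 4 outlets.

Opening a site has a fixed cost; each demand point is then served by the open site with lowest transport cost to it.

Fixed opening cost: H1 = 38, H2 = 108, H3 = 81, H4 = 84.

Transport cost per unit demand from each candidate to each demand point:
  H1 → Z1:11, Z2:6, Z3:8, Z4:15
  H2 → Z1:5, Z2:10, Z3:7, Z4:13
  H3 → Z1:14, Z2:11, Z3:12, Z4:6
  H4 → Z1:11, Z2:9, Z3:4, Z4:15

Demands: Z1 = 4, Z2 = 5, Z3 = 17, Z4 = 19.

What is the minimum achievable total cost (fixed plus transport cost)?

Open {H3, H4}: assign each demand point to its cheapest open site.
  Z1→H4 4×11=44, Z2→H4 5×9=45, Z3→H4 17×4=68, Z4→H3 19×6=114
  transport cost 271, fixed 165 → total 436.
Compare {H1, H3}: transport cost 324 + fixed 119 = 443.
Compare {H1, H3, H4}: transport cost 256 + fixed 203 = 459.
Compare {H2, H3}: transport cost 303 + fixed 189 = 492.
All other subsets cost ≥ 443. Minimum total cost: 436.

436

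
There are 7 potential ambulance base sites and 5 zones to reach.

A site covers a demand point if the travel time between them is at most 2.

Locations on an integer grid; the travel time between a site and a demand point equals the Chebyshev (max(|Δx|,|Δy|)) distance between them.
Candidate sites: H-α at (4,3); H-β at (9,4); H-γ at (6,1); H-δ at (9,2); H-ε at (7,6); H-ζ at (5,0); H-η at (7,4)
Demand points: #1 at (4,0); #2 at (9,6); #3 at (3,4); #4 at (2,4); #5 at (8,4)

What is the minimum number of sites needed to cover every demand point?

Coverage sets (demand points within 2 of each site):
  H-α: {#3, #4}
  H-β: {#2, #5}
  H-γ: {#1}
  H-δ: {#5}
  H-ε: {#2, #5}
  H-ζ: {#1}
  H-η: {#2, #5}
No 2 sites suffice: every size-2 union leaves at least one demand point uncovered.
But {H-α, H-β, H-γ} covers everything, so the minimum is 3.

3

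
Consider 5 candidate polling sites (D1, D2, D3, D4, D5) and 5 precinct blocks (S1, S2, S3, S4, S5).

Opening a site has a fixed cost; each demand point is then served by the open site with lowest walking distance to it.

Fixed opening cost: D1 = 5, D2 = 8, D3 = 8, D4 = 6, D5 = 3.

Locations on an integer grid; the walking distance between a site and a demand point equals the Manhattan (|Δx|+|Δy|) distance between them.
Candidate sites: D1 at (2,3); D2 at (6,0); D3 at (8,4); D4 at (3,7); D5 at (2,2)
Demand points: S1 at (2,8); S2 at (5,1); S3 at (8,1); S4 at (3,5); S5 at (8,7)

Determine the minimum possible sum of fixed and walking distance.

Open {D2, D4}: assign each demand point to its cheapest open site.
  S1→D4 2, S2→D2 2, S3→D2 3, S4→D4 2, S5→D4 5
  walking distance 14, fixed 14 → total 28.
Compare {D4, D5}: walking distance 20 + fixed 9 = 29.
Compare {D3, D4}: walking distance 16 + fixed 14 = 30.
Compare {D3, D5}: walking distance 20 + fixed 11 = 31.
All other subsets cost ≥ 29. Minimum total cost: 28.

28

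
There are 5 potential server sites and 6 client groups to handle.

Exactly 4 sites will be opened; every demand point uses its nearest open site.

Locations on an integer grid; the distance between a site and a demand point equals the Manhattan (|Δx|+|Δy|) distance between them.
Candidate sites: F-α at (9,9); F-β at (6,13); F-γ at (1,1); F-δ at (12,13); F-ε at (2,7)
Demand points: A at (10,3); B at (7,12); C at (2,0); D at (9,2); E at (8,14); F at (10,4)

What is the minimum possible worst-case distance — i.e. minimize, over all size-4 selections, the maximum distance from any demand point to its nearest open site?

Open {F-α, F-β, F-γ, F-δ}.
  Farthest demand point is A at distance 7 (to F-α); all others are ≤ 7.
With {F-α, F-β, F-γ, F-ε} the worst case is 7.
With {F-α, F-β, F-δ, F-ε} the worst case is 7.
No size-4 selection achieves below 7.

7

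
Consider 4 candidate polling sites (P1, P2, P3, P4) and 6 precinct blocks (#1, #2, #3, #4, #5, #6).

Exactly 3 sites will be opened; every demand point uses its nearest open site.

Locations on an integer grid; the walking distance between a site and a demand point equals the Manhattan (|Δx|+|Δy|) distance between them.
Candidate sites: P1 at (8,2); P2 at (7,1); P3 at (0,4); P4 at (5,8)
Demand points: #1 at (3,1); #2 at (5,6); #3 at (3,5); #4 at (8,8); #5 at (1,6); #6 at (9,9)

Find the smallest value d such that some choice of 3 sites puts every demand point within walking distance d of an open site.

5

Open {P2, P3, P4}.
  Farthest demand point is #6 at walking distance 5 (to P4); all others are ≤ 5.
With {P1, P2, P4} the worst case is 6.
With {P1, P3, P4} the worst case is 6.
No size-3 selection achieves below 5.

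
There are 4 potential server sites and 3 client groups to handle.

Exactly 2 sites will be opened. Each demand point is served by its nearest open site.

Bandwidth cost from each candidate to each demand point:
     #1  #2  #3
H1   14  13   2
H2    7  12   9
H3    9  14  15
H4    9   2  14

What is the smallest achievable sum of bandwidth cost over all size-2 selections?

13

Open {H1, H4}.
  #1→H4 9, #2→H4 2, #3→H1 2  ⇒ total 13.
Compare {H2, H4}: total 18.
Compare {H1, H2}: total 21.
No size-2 selection does better; minimum is 13.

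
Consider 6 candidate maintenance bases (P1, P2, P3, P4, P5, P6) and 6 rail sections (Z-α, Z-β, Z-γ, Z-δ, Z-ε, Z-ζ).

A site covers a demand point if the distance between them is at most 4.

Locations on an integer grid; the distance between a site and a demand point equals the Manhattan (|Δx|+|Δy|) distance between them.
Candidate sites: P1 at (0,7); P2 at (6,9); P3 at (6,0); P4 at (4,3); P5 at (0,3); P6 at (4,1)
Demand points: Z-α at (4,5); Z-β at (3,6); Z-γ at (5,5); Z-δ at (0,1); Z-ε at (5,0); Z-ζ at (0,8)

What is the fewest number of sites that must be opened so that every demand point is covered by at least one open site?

3

Coverage sets (demand points within 4 of each site):
  P1: {Z-β, Z-ζ}
  P2: {}
  P3: {Z-ε}
  P4: {Z-α, Z-β, Z-γ, Z-ε}
  P5: {Z-δ}
  P6: {Z-α, Z-δ, Z-ε}
No 2 sites suffice: every size-2 union leaves at least one demand point uncovered.
But {P1, P4, P5} covers everything, so the minimum is 3.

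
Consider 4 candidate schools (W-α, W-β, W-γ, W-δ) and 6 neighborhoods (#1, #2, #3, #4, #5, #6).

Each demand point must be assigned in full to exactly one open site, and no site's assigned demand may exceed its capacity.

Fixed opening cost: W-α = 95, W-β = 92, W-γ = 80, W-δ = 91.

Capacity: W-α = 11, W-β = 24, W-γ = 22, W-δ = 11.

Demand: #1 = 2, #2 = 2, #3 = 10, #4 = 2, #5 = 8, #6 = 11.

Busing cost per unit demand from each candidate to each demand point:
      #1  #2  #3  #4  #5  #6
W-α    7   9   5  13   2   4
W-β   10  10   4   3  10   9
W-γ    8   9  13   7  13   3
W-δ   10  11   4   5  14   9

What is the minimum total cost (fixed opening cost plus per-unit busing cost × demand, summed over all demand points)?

Open {W-β, W-γ}; cheapest assignment that respects the capacities:
  W-β (cap 24, load 20): #3, #4, #5 — cost 10×4 + 2×3 + 8×10 = 126
  W-γ (cap 22, load 15): #1, #2, #6 — cost 2×8 + 2×9 + 11×3 = 67
  Shipping 193, fixed 172 → total 365.
  Any other capacity-feasible assignment to {W-β, W-γ} ships for at least 193.
Compare {W-α, W-β, W-γ}: its best feasible assignment gives total 394.
Compare {W-α, W-β}: its best feasible assignment gives total 397.
Every other set of open sites that can feasibly serve all demand totals ≥ 394 even under its best assignment. Minimum: 365.

365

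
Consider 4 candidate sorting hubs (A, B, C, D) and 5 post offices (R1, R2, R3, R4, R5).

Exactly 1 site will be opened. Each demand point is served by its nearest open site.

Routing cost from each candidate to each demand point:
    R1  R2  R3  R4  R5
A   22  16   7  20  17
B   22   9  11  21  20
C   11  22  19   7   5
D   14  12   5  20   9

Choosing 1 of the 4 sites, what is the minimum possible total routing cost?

60

Open {D}.
  R1→D 14, R2→D 12, R3→D 5, R4→D 20, R5→D 9  ⇒ total 60.
Compare {C}: total 64.
Compare {A}: total 82.
No size-1 selection does better; minimum is 60.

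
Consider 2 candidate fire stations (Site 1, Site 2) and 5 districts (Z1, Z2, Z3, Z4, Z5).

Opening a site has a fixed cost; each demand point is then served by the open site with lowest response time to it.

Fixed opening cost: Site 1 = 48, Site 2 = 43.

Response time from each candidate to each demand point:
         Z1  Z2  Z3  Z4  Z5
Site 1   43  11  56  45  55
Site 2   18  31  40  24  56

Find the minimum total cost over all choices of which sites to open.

Open {Site 2}: assign each demand point to its cheapest open site.
  Z1→Site 2 18, Z2→Site 2 31, Z3→Site 2 40, Z4→Site 2 24, Z5→Site 2 56
  response time 169, fixed 43 → total 212.
Compare {Site 1, Site 2}: response time 148 + fixed 91 = 239.
Compare {Site 1}: response time 210 + fixed 48 = 258.

212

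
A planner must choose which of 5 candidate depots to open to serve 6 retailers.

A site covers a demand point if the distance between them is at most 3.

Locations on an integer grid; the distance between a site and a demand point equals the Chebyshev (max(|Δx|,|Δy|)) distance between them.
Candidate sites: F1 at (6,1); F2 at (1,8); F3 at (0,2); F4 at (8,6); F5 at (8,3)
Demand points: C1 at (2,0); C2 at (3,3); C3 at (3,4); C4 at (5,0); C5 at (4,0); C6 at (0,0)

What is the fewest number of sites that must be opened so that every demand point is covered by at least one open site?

Coverage sets (demand points within 3 of each site):
  F1: {C2, C3, C4, C5}
  F2: {}
  F3: {C1, C2, C3, C6}
  F4: {}
  F5: {C4}
No single site covers all 6 demand points.
But {F1, F3} covers everything, so the minimum is 2.

2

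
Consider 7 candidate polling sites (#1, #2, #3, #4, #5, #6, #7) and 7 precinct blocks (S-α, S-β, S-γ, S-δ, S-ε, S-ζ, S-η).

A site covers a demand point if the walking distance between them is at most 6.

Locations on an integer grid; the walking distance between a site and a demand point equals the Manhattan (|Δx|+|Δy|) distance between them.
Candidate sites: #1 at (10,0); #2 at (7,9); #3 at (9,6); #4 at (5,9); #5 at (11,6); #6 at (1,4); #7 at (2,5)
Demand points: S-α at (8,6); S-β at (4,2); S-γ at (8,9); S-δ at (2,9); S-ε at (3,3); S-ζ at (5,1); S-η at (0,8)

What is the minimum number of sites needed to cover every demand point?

3

Coverage sets (demand points within 6 of each site):
  #1: {S-ζ}
  #2: {S-α, S-γ, S-δ}
  #3: {S-α, S-γ}
  #4: {S-α, S-γ, S-δ, S-η}
  #5: {S-α, S-γ}
  #6: {S-β, S-δ, S-ε, S-η}
  #7: {S-β, S-δ, S-ε, S-η}
No 2 sites suffice: every size-2 union leaves at least one demand point uncovered.
But {#1, #2, #6} covers everything, so the minimum is 3.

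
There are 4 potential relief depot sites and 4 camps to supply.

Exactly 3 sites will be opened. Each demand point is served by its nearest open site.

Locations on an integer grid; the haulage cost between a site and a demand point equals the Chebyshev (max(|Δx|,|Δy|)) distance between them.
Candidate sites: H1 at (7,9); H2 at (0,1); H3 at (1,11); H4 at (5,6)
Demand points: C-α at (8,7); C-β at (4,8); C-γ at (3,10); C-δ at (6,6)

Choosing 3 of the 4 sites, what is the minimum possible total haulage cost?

Open {H1, H3, H4}.
  C-α→H1 2, C-β→H4 2, C-γ→H3 2, C-δ→H4 1  ⇒ total 7.
Compare {H2, H3, H4}: total 8.
Compare {H1, H2, H4}: total 9.
No size-3 selection does better; minimum is 7.

7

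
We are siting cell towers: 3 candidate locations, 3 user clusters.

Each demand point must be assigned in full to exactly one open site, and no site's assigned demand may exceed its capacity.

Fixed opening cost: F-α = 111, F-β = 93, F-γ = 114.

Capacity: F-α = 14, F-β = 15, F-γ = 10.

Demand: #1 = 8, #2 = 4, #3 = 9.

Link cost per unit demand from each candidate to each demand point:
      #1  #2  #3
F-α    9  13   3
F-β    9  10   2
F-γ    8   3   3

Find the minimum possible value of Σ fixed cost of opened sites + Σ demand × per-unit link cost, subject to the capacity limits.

329

Open {F-β, F-γ}; cheapest assignment that respects the capacities:
  F-β (cap 15, load 13): #2, #3 — cost 4×10 + 9×2 = 58
  F-γ (cap 10, load 8): #1 — cost 8×8 = 64
  Shipping 122, fixed 207 → total 329.
  Any other capacity-feasible assignment to {F-β, F-γ} ships for at least 122.
Compare {F-α, F-β}: its best feasible assignment gives total 334.
Compare {F-α, F-γ}: its best feasible assignment gives total 368.
Every other set of open sites that can feasibly serve all demand totals ≥ 334 even under its best assignment. Minimum: 329.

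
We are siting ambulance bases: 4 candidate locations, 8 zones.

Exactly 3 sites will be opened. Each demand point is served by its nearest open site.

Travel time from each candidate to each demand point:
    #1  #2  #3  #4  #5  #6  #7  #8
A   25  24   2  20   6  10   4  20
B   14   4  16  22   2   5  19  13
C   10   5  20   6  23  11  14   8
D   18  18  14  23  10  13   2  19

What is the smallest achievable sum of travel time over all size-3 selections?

41

Open {A, B, C}.
  #1→C 10, #2→B 4, #3→A 2, #4→C 6, #5→B 2, #6→B 5, #7→A 4, #8→C 8  ⇒ total 41.
Compare {A, C, D}: total 49.
Compare {B, C, D}: total 51.
No size-3 selection does better; minimum is 41.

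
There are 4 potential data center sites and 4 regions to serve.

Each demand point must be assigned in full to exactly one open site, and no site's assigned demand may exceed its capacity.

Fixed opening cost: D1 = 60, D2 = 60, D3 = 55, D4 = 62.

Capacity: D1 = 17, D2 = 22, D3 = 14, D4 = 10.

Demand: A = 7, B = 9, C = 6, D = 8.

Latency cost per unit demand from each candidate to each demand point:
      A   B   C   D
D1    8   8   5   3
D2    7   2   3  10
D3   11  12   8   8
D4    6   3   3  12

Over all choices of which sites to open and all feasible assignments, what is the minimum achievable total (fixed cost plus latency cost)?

229

Open {D1, D2}; cheapest assignment that respects the capacities:
  D1 (cap 17, load 8): D — cost 8×3 = 24
  D2 (cap 22, load 22): A, B, C — cost 7×7 + 9×2 + 6×3 = 85
  Shipping 109, fixed 120 → total 229.
  Any other capacity-feasible assignment to {D1, D2} ships for at least 109.
Compare {D2, D3}: its best feasible assignment gives total 264.
Compare {D1, D2, D3}: its best feasible assignment gives total 284.
Every other set of open sites that can feasibly serve all demand totals ≥ 264 even under its best assignment. Minimum: 229.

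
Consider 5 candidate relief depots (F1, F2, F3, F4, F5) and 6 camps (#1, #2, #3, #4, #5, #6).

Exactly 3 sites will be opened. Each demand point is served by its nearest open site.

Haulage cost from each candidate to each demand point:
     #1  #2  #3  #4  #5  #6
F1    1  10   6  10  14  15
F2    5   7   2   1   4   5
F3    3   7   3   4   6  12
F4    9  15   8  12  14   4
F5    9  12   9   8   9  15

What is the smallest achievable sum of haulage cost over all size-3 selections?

19

Open {F1, F2, F4}.
  #1→F1 1, #2→F2 7, #3→F2 2, #4→F2 1, #5→F2 4, #6→F4 4  ⇒ total 19.
Compare {F1, F2, F3}: total 20.
Compare {F1, F2, F5}: total 20.
No size-3 selection does better; minimum is 19.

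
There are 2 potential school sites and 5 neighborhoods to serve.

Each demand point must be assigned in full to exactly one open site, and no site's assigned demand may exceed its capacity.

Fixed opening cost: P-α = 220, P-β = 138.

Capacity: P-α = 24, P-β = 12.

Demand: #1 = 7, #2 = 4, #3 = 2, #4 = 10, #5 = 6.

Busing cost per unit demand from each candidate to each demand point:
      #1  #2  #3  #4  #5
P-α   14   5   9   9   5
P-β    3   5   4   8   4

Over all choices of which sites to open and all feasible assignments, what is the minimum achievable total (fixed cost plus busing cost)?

527

Open {P-α, P-β}; cheapest assignment that respects the capacities:
  P-α (cap 24, load 20): #2, #4, #5 — cost 4×5 + 10×9 + 6×5 = 140
  P-β (cap 12, load 9): #1, #3 — cost 7×3 + 2×4 = 29
  Shipping 169, fixed 358 → total 527.
  Any other capacity-feasible assignment to {P-α, P-β} ships for at least 169.
Total demand is 29 and no other set of sites has combined capacity ≥ 29, so {P-α, P-β} is the only feasible choice of open sites. Minimum: 527.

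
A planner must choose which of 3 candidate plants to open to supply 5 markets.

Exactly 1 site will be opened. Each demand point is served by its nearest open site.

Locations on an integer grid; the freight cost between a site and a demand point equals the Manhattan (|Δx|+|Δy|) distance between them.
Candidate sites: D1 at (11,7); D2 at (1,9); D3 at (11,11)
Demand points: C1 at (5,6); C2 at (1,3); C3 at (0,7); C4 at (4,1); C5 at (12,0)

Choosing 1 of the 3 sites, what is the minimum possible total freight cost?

Open {D2}.
  C1→D2 7, C2→D2 6, C3→D2 3, C4→D2 11, C5→D2 20  ⇒ total 47.
Compare {D1}: total 53.
Compare {D3}: total 73.

47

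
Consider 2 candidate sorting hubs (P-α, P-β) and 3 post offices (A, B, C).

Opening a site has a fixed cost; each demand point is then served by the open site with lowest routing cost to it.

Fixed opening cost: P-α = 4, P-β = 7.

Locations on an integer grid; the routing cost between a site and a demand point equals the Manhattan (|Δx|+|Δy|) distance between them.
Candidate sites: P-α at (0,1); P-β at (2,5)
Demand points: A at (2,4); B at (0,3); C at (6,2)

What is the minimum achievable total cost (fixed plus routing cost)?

Open {P-α}: assign each demand point to its cheapest open site.
  A→P-α 5, B→P-α 2, C→P-α 7
  routing cost 14, fixed 4 → total 18.
Compare {P-β}: routing cost 12 + fixed 7 = 19.
Compare {P-α, P-β}: routing cost 10 + fixed 11 = 21.

18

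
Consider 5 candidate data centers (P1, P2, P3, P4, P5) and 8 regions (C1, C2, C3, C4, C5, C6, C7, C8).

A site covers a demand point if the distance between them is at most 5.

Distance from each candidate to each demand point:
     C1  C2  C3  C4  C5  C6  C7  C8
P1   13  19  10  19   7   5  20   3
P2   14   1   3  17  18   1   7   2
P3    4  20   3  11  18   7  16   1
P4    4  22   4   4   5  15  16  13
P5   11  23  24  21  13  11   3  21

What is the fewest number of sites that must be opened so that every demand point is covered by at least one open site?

3

Coverage sets (demand points within 5 of each site):
  P1: {C6, C8}
  P2: {C2, C3, C6, C8}
  P3: {C1, C3, C8}
  P4: {C1, C3, C4, C5}
  P5: {C7}
No 2 sites suffice: every size-2 union leaves at least one demand point uncovered.
But {P2, P4, P5} covers everything, so the minimum is 3.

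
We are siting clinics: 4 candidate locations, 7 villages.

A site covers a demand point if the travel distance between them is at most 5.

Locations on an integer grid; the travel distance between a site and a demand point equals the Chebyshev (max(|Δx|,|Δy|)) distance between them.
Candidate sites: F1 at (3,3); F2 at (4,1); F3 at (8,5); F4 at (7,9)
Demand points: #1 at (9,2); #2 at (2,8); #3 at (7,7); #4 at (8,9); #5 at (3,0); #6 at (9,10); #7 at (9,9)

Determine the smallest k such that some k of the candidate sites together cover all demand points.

2

Coverage sets (demand points within 5 of each site):
  F1: {#2, #3, #5}
  F2: {#1, #5}
  F3: {#1, #3, #4, #5, #6, #7}
  F4: {#2, #3, #4, #6, #7}
No single site covers all 7 demand points.
But {F1, F3} covers everything, so the minimum is 2.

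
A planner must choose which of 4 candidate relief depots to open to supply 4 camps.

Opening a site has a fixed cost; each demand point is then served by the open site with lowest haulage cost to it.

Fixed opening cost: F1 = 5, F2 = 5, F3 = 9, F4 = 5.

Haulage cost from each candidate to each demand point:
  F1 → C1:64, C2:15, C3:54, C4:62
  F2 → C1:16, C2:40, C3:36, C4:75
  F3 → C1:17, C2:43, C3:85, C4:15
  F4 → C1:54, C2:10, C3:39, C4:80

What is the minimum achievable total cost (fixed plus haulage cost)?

Open {F3, F4}: assign each demand point to its cheapest open site.
  C1→F3 17, C2→F4 10, C3→F4 39, C4→F3 15
  haulage cost 81, fixed 14 → total 95.
Compare {F2, F3, F4}: haulage cost 77 + fixed 19 = 96.
Compare {F1, F3, F4}: haulage cost 81 + fixed 19 = 100.
Compare {F1, F2, F3}: haulage cost 82 + fixed 19 = 101.
All other subsets cost ≥ 96. Minimum total cost: 95.

95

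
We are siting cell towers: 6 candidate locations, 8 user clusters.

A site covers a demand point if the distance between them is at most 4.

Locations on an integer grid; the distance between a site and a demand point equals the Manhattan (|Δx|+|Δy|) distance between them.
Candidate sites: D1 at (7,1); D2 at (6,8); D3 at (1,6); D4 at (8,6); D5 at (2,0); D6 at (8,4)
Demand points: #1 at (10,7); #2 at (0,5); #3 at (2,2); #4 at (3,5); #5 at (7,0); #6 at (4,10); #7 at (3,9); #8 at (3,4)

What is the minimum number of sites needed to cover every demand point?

Coverage sets (demand points within 4 of each site):
  D1: {#5}
  D2: {#6, #7}
  D3: {#2, #4, #8}
  D4: {#1}
  D5: {#3}
  D6: {}
No 4 sites suffice: every size-4 union leaves at least one demand point uncovered.
But {D1, D2, D3, D4, D5} covers everything, so the minimum is 5.

5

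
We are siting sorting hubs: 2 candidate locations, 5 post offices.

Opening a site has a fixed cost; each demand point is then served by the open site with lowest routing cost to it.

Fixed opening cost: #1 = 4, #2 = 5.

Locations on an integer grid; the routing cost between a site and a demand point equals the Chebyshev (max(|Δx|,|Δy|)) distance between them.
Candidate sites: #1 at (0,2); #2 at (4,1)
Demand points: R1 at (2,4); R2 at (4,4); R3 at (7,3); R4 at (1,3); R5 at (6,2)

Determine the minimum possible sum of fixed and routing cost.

Open {#2}: assign each demand point to its cheapest open site.
  R1→#2 3, R2→#2 3, R3→#2 3, R4→#2 3, R5→#2 2
  routing cost 14, fixed 5 → total 19.
Compare {#1, #2}: routing cost 11 + fixed 9 = 20.
Compare {#1}: routing cost 20 + fixed 4 = 24.

19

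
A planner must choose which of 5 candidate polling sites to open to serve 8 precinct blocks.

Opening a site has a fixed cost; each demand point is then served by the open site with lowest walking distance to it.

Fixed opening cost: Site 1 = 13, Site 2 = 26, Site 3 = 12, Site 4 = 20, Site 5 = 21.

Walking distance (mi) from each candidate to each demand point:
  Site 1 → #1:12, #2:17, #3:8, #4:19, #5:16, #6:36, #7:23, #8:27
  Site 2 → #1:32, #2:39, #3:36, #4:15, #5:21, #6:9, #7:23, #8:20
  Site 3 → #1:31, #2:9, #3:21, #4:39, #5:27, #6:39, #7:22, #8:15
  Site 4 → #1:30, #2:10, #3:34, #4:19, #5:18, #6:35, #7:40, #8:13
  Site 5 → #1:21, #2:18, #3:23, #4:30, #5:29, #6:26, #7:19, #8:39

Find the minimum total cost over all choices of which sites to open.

157

Open {Site 1, Site 2, Site 3}: assign each demand point to its cheapest open site.
  #1→Site 1 12, #2→Site 3 9, #3→Site 1 8, #4→Site 2 15, #5→Site 1 16, #6→Site 2 9, #7→Site 3 22, #8→Site 3 15
  walking distance 106, fixed 51 → total 157.
Compare {Site 1, Site 2}: walking distance 120 + fixed 39 = 159.
Compare {Site 1, Site 3}: walking distance 137 + fixed 25 = 162.
Compare {Site 1, Site 2, Site 4}: walking distance 106 + fixed 59 = 165.
All other subsets cost ≥ 159. Minimum total cost: 157.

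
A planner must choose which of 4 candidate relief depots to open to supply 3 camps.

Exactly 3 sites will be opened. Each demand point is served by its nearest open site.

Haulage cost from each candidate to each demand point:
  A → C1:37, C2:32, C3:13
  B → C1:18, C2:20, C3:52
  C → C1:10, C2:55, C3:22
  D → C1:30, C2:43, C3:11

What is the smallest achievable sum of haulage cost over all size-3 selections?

Open {B, C, D}.
  C1→C 10, C2→B 20, C3→D 11  ⇒ total 41.
Compare {A, B, C}: total 43.
Compare {A, B, D}: total 49.
No size-3 selection does better; minimum is 41.

41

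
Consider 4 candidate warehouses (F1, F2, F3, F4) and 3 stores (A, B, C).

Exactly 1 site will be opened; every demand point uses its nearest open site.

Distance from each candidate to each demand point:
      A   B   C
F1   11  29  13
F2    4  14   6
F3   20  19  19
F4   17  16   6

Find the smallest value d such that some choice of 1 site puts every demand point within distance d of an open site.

Open {F2}.
  Farthest demand point is B at distance 14 (to F2); all others are ≤ 14.
With {F4} the worst case is 17.
With {F3} the worst case is 20.
No size-1 selection achieves below 14.

14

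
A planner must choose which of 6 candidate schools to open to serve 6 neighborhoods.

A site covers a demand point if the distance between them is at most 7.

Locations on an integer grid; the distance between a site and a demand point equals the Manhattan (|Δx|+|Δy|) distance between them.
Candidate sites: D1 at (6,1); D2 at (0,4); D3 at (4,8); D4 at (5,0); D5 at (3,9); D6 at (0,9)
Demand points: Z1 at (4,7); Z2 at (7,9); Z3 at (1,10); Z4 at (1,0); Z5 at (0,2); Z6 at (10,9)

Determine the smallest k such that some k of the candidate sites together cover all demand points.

2

Coverage sets (demand points within 7 of each site):
  D1: {Z4, Z5}
  D2: {Z1, Z3, Z4, Z5}
  D3: {Z1, Z2, Z3, Z6}
  D4: {Z4, Z5}
  D5: {Z1, Z2, Z3, Z6}
  D6: {Z1, Z2, Z3, Z5}
No single site covers all 6 demand points.
But {D1, D3} covers everything, so the minimum is 2.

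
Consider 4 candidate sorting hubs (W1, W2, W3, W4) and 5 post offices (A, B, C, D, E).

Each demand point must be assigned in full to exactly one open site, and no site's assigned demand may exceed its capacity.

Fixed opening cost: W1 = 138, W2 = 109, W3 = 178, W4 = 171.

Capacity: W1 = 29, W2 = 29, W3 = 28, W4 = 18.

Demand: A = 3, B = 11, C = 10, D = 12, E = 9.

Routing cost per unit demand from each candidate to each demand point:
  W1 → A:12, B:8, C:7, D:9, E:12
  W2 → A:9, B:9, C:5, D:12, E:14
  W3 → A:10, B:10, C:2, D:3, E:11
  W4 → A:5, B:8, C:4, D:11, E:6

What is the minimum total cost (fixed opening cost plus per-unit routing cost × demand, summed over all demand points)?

595

Open {W2, W3}; cheapest assignment that respects the capacities:
  W2 (cap 29, load 23): A, B, E — cost 3×9 + 11×9 + 9×14 = 252
  W3 (cap 28, load 22): C, D — cost 10×2 + 12×3 = 56
  Shipping 308, fixed 287 → total 595.
  Any other capacity-feasible assignment to {W2, W3} ships for at least 308.
Compare {W1, W3}: its best feasible assignment gives total 598.
Compare {W1, W2}: its best feasible assignment gives total 639.
Every other set of open sites that can feasibly serve all demand totals ≥ 598 even under its best assignment. Minimum: 595.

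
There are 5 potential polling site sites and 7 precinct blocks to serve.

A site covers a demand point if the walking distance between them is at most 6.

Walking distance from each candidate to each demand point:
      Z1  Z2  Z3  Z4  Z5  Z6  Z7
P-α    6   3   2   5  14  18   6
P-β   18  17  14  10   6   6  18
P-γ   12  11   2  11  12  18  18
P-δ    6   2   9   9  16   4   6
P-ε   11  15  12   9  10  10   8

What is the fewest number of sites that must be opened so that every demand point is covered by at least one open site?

Coverage sets (demand points within 6 of each site):
  P-α: {Z1, Z2, Z3, Z4, Z7}
  P-β: {Z5, Z6}
  P-γ: {Z3}
  P-δ: {Z1, Z2, Z6, Z7}
  P-ε: {}
No single site covers all 7 demand points.
But {P-α, P-β} covers everything, so the minimum is 2.

2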